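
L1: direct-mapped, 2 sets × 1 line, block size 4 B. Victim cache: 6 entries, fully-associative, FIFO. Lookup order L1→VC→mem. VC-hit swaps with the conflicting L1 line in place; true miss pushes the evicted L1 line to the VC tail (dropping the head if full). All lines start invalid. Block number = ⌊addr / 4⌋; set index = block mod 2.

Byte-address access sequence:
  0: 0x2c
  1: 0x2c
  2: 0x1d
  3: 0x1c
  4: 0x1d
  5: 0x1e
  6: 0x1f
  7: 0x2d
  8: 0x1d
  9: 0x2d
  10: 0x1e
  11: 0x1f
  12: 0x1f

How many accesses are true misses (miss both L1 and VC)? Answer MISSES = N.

#0 0x2c→b11/s1 MISS; vc=[]
#1 0x2c→b11/s1 L1-HIT; vc=[]
#2 0x1d→b7/s1 MISS; vc=[11]
#3 0x1c→b7/s1 L1-HIT; vc=[11]
#4 0x1d→b7/s1 L1-HIT; vc=[11]
#5 0x1e→b7/s1 L1-HIT; vc=[11]
#6 0x1f→b7/s1 L1-HIT; vc=[11]
#7 0x2d→b11/s1 VC-HIT; vc=[7]
#8 0x1d→b7/s1 VC-HIT; vc=[11]
#9 0x2d→b11/s1 VC-HIT; vc=[7]
#10 0x1e→b7/s1 VC-HIT; vc=[11]
#11 0x1f→b7/s1 L1-HIT; vc=[11]
#12 0x1f→b7/s1 L1-HIT; vc=[11]

MISSES = 2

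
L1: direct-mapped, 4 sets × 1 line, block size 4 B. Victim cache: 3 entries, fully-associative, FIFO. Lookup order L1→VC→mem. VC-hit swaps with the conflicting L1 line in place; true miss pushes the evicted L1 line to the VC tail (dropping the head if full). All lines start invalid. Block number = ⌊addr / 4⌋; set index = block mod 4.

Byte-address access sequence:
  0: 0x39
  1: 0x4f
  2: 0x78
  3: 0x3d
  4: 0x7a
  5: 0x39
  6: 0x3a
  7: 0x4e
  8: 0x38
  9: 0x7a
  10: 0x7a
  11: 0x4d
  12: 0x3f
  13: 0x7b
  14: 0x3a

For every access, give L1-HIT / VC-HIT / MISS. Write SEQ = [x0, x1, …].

#0 0x39→b14/s2 MISS; vc=[]
#1 0x4f→b19/s3 MISS; vc=[]
#2 0x78→b30/s2 MISS; vc=[14]
#3 0x3d→b15/s3 MISS; vc=[14,19]
#4 0x7a→b30/s2 L1-HIT; vc=[14,19]
#5 0x39→b14/s2 VC-HIT; vc=[30,19]
#6 0x3a→b14/s2 L1-HIT; vc=[30,19]
#7 0x4e→b19/s3 VC-HIT; vc=[30,15]
#8 0x38→b14/s2 L1-HIT; vc=[30,15]
#9 0x7a→b30/s2 VC-HIT; vc=[14,15]
#10 0x7a→b30/s2 L1-HIT; vc=[14,15]
#11 0x4d→b19/s3 L1-HIT; vc=[14,15]
#12 0x3f→b15/s3 VC-HIT; vc=[14,19]
#13 0x7b→b30/s2 L1-HIT; vc=[14,19]
#14 0x3a→b14/s2 VC-HIT; vc=[30,19]

SEQ = [MISS, MISS, MISS, MISS, L1-HIT, VC-HIT, L1-HIT, VC-HIT, L1-HIT, VC-HIT, L1-HIT, L1-HIT, VC-HIT, L1-HIT, VC-HIT]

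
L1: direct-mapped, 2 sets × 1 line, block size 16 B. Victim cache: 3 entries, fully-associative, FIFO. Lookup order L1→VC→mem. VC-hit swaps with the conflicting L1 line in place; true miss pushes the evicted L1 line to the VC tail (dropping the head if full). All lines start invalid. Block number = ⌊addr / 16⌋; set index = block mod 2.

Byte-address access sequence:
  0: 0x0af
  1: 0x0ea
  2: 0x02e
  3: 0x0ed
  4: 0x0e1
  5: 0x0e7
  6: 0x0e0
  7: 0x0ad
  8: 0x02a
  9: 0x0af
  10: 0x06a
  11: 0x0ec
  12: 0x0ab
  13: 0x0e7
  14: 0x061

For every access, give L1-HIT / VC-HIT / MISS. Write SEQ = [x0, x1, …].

  [0] addr=0xaf blk=10 s=0: MISS | VC []
  [1] addr=0xea blk=14 s=0: MISS | VC [10]
  [2] addr=0x2e blk=2 s=0: MISS | VC [10, 14]
  [3] addr=0xed blk=14 s=0: VC-HIT | VC [10, 2]
  [4] addr=0xe1 blk=14 s=0: L1-HIT | VC [10, 2]
  [5] addr=0xe7 blk=14 s=0: L1-HIT | VC [10, 2]
  [6] addr=0xe0 blk=14 s=0: L1-HIT | VC [10, 2]
  [7] addr=0xad blk=10 s=0: VC-HIT | VC [14, 2]
  [8] addr=0x2a blk=2 s=0: VC-HIT | VC [14, 10]
  [9] addr=0xaf blk=10 s=0: VC-HIT | VC [14, 2]
  [10] addr=0x6a blk=6 s=0: MISS | VC [14, 2, 10]
  [11] addr=0xec blk=14 s=0: VC-HIT | VC [6, 2, 10]
  [12] addr=0xab blk=10 s=0: VC-HIT | VC [6, 2, 14]
  [13] addr=0xe7 blk=14 s=0: VC-HIT | VC [6, 2, 10]
  [14] addr=0x61 blk=6 s=0: VC-HIT | VC [14, 2, 10]

SEQ = [MISS, MISS, MISS, VC-HIT, L1-HIT, L1-HIT, L1-HIT, VC-HIT, VC-HIT, VC-HIT, MISS, VC-HIT, VC-HIT, VC-HIT, VC-HIT]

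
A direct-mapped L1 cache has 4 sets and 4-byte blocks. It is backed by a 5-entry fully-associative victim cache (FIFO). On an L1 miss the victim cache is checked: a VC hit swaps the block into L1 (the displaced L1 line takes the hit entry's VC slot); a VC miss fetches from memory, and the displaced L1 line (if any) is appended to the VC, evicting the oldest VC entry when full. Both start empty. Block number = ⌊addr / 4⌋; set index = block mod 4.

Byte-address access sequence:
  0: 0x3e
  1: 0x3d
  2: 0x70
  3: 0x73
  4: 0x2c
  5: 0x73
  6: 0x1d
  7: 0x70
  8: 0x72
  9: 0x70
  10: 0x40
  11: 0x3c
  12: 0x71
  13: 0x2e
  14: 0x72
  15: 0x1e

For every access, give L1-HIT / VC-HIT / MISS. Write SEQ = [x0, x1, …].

SEQ = [MISS, L1-HIT, MISS, L1-HIT, MISS, L1-HIT, MISS, L1-HIT, L1-HIT, L1-HIT, MISS, VC-HIT, VC-HIT, VC-HIT, L1-HIT, VC-HIT]

0: 0x3e (blk 15, set 3) → MISS  vc=[]
1: 0x3d (blk 15, set 3) → L1-HIT  vc=[]
2: 0x70 (blk 28, set 0) → MISS  vc=[]
3: 0x73 (blk 28, set 0) → L1-HIT  vc=[]
4: 0x2c (blk 11, set 3) → MISS  vc=[15]
5: 0x73 (blk 28, set 0) → L1-HIT  vc=[15]
6: 0x1d (blk 7, set 3) → MISS  vc=[15, 11]
7: 0x70 (blk 28, set 0) → L1-HIT  vc=[15, 11]
8: 0x72 (blk 28, set 0) → L1-HIT  vc=[15, 11]
9: 0x70 (blk 28, set 0) → L1-HIT  vc=[15, 11]
10: 0x40 (blk 16, set 0) → MISS  vc=[15, 11, 28]
11: 0x3c (blk 15, set 3) → VC-HIT  vc=[7, 11, 28]
12: 0x71 (blk 28, set 0) → VC-HIT  vc=[7, 11, 16]
13: 0x2e (blk 11, set 3) → VC-HIT  vc=[7, 15, 16]
14: 0x72 (blk 28, set 0) → L1-HIT  vc=[7, 15, 16]
15: 0x1e (blk 7, set 3) → VC-HIT  vc=[11, 15, 16]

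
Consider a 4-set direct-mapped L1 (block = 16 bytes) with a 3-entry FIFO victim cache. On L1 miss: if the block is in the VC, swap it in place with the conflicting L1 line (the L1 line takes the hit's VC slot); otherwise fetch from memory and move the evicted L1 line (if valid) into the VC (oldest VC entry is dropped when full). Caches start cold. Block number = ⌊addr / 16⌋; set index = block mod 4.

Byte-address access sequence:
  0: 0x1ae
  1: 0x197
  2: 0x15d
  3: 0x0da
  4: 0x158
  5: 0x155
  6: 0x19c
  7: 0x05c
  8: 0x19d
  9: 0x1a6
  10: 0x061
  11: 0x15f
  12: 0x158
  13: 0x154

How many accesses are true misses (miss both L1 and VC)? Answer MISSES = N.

MISSES = 7

0: 0x1ae (blk 26, set 2) → MISS  vc=[]
1: 0x197 (blk 25, set 1) → MISS  vc=[]
2: 0x15d (blk 21, set 1) → MISS  vc=[25]
3: 0xda (blk 13, set 1) → MISS  vc=[25, 21]
4: 0x158 (blk 21, set 1) → VC-HIT  vc=[25, 13]
5: 0x155 (blk 21, set 1) → L1-HIT  vc=[25, 13]
6: 0x19c (blk 25, set 1) → VC-HIT  vc=[21, 13]
7: 0x5c (blk 5, set 1) → MISS  vc=[21, 13, 25]
8: 0x19d (blk 25, set 1) → VC-HIT  vc=[21, 13, 5]
9: 0x1a6 (blk 26, set 2) → L1-HIT  vc=[21, 13, 5]
10: 0x61 (blk 6, set 2) → MISS  vc=[13, 5, 26]
11: 0x15f (blk 21, set 1) → MISS  vc=[5, 26, 25]
12: 0x158 (blk 21, set 1) → L1-HIT  vc=[5, 26, 25]
13: 0x154 (blk 21, set 1) → L1-HIT  vc=[5, 26, 25]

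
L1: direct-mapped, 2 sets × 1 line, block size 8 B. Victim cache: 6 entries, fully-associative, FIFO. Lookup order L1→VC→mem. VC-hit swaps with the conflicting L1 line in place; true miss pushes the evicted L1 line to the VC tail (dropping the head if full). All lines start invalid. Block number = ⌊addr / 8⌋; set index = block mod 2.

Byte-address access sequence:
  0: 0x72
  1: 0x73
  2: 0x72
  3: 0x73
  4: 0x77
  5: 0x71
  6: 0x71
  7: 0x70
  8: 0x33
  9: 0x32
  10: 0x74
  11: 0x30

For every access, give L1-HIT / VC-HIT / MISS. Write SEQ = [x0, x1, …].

#0 0x72→b14/s0 MISS; vc=[]
#1 0x73→b14/s0 L1-HIT; vc=[]
#2 0x72→b14/s0 L1-HIT; vc=[]
#3 0x73→b14/s0 L1-HIT; vc=[]
#4 0x77→b14/s0 L1-HIT; vc=[]
#5 0x71→b14/s0 L1-HIT; vc=[]
#6 0x71→b14/s0 L1-HIT; vc=[]
#7 0x70→b14/s0 L1-HIT; vc=[]
#8 0x33→b6/s0 MISS; vc=[14]
#9 0x32→b6/s0 L1-HIT; vc=[14]
#10 0x74→b14/s0 VC-HIT; vc=[6]
#11 0x30→b6/s0 VC-HIT; vc=[14]

SEQ = [MISS, L1-HIT, L1-HIT, L1-HIT, L1-HIT, L1-HIT, L1-HIT, L1-HIT, MISS, L1-HIT, VC-HIT, VC-HIT]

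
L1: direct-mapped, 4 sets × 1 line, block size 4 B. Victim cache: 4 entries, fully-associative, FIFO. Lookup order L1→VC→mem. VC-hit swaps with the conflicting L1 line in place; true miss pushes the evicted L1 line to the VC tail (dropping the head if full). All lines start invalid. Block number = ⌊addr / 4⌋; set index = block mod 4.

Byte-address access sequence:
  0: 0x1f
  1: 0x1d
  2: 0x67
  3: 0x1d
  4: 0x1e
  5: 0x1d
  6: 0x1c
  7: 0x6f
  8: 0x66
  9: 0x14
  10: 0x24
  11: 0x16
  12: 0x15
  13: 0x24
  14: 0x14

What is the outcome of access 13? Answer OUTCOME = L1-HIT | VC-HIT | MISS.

#0 0x1f→b7/s3 MISS; vc=[]
#1 0x1d→b7/s3 L1-HIT; vc=[]
#2 0x67→b25/s1 MISS; vc=[]
#3 0x1d→b7/s3 L1-HIT; vc=[]
#4 0x1e→b7/s3 L1-HIT; vc=[]
#5 0x1d→b7/s3 L1-HIT; vc=[]
#6 0x1c→b7/s3 L1-HIT; vc=[]
#7 0x6f→b27/s3 MISS; vc=[7]
#8 0x66→b25/s1 L1-HIT; vc=[7]
#9 0x14→b5/s1 MISS; vc=[7,25]
#10 0x24→b9/s1 MISS; vc=[7,25,5]
#11 0x16→b5/s1 VC-HIT; vc=[7,25,9]
#12 0x15→b5/s1 L1-HIT; vc=[7,25,9]
#13 0x24→b9/s1 VC-HIT; vc=[7,25,5]
#14 0x14→b5/s1 VC-HIT; vc=[7,25,9]

OUTCOME = VC-HIT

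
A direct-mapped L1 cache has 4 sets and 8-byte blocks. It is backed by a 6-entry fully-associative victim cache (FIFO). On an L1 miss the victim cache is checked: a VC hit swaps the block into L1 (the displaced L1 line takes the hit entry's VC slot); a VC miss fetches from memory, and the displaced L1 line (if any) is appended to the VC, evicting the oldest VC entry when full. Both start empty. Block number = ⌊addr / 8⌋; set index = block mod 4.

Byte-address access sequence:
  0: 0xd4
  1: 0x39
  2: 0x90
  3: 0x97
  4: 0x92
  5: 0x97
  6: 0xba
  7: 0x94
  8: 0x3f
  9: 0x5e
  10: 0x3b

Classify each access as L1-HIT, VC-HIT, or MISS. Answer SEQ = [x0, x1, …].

SEQ = [MISS, MISS, MISS, L1-HIT, L1-HIT, L1-HIT, MISS, L1-HIT, VC-HIT, MISS, VC-HIT]

#0 0xd4→b26/s2 MISS; vc=[]
#1 0x39→b7/s3 MISS; vc=[]
#2 0x90→b18/s2 MISS; vc=[26]
#3 0x97→b18/s2 L1-HIT; vc=[26]
#4 0x92→b18/s2 L1-HIT; vc=[26]
#5 0x97→b18/s2 L1-HIT; vc=[26]
#6 0xba→b23/s3 MISS; vc=[26,7]
#7 0x94→b18/s2 L1-HIT; vc=[26,7]
#8 0x3f→b7/s3 VC-HIT; vc=[26,23]
#9 0x5e→b11/s3 MISS; vc=[26,23,7]
#10 0x3b→b7/s3 VC-HIT; vc=[26,23,11]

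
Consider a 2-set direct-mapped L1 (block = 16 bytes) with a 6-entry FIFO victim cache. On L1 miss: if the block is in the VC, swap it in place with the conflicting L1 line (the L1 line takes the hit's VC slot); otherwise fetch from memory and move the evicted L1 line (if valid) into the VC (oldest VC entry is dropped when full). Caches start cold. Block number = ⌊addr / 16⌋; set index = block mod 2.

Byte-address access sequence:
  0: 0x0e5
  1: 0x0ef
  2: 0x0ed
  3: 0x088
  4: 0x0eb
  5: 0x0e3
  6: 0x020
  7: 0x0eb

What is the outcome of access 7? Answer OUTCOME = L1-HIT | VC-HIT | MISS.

OUTCOME = VC-HIT

0: 0xe5 (blk 14, set 0) → MISS  vc=[]
1: 0xef (blk 14, set 0) → L1-HIT  vc=[]
2: 0xed (blk 14, set 0) → L1-HIT  vc=[]
3: 0x88 (blk 8, set 0) → MISS  vc=[14]
4: 0xeb (blk 14, set 0) → VC-HIT  vc=[8]
5: 0xe3 (blk 14, set 0) → L1-HIT  vc=[8]
6: 0x20 (blk 2, set 0) → MISS  vc=[8, 14]
7: 0xeb (blk 14, set 0) → VC-HIT  vc=[8, 2]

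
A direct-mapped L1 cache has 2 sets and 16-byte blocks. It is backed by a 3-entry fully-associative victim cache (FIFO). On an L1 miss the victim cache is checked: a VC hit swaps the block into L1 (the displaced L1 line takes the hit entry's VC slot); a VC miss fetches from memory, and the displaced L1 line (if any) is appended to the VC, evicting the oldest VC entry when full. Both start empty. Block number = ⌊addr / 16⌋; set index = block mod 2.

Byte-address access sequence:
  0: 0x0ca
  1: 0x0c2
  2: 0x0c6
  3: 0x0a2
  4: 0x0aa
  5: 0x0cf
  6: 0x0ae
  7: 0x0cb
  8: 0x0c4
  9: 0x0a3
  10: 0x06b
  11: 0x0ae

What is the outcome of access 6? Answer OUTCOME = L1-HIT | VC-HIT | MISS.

OUTCOME = VC-HIT

0: 0xca (blk 12, set 0) → MISS  vc=[]
1: 0xc2 (blk 12, set 0) → L1-HIT  vc=[]
2: 0xc6 (blk 12, set 0) → L1-HIT  vc=[]
3: 0xa2 (blk 10, set 0) → MISS  vc=[12]
4: 0xaa (blk 10, set 0) → L1-HIT  vc=[12]
5: 0xcf (blk 12, set 0) → VC-HIT  vc=[10]
6: 0xae (blk 10, set 0) → VC-HIT  vc=[12]
7: 0xcb (blk 12, set 0) → VC-HIT  vc=[10]
8: 0xc4 (blk 12, set 0) → L1-HIT  vc=[10]
9: 0xa3 (blk 10, set 0) → VC-HIT  vc=[12]
10: 0x6b (blk 6, set 0) → MISS  vc=[12, 10]
11: 0xae (blk 10, set 0) → VC-HIT  vc=[12, 6]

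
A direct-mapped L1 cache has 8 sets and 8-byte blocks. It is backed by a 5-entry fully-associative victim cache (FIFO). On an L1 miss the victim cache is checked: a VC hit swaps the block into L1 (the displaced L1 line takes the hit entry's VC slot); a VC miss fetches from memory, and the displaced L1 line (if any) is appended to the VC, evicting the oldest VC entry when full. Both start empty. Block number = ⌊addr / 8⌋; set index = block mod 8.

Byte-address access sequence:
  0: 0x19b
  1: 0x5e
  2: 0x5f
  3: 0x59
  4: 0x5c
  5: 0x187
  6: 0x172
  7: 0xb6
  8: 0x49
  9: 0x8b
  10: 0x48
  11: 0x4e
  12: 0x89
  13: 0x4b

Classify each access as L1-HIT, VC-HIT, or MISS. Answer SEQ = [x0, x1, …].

SEQ = [MISS, MISS, L1-HIT, L1-HIT, L1-HIT, MISS, MISS, MISS, MISS, MISS, VC-HIT, L1-HIT, VC-HIT, VC-HIT]

0: 0x19b (blk 51, set 3) → MISS  vc=[]
1: 0x5e (blk 11, set 3) → MISS  vc=[51]
2: 0x5f (blk 11, set 3) → L1-HIT  vc=[51]
3: 0x59 (blk 11, set 3) → L1-HIT  vc=[51]
4: 0x5c (blk 11, set 3) → L1-HIT  vc=[51]
5: 0x187 (blk 48, set 0) → MISS  vc=[51]
6: 0x172 (blk 46, set 6) → MISS  vc=[51]
7: 0xb6 (blk 22, set 6) → MISS  vc=[51, 46]
8: 0x49 (blk 9, set 1) → MISS  vc=[51, 46]
9: 0x8b (blk 17, set 1) → MISS  vc=[51, 46, 9]
10: 0x48 (blk 9, set 1) → VC-HIT  vc=[51, 46, 17]
11: 0x4e (blk 9, set 1) → L1-HIT  vc=[51, 46, 17]
12: 0x89 (blk 17, set 1) → VC-HIT  vc=[51, 46, 9]
13: 0x4b (blk 9, set 1) → VC-HIT  vc=[51, 46, 17]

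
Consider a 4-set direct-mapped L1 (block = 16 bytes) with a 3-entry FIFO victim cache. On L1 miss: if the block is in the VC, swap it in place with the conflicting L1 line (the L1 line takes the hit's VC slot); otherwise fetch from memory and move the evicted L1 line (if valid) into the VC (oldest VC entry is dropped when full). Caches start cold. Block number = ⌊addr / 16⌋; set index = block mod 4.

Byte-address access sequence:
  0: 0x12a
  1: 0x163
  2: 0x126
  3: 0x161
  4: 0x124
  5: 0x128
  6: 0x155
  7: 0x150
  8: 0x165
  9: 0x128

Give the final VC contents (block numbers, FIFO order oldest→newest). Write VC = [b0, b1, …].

VC = [22]

#0 0x12a→b18/s2 MISS; vc=[]
#1 0x163→b22/s2 MISS; vc=[18]
#2 0x126→b18/s2 VC-HIT; vc=[22]
#3 0x161→b22/s2 VC-HIT; vc=[18]
#4 0x124→b18/s2 VC-HIT; vc=[22]
#5 0x128→b18/s2 L1-HIT; vc=[22]
#6 0x155→b21/s1 MISS; vc=[22]
#7 0x150→b21/s1 L1-HIT; vc=[22]
#8 0x165→b22/s2 VC-HIT; vc=[18]
#9 0x128→b18/s2 VC-HIT; vc=[22]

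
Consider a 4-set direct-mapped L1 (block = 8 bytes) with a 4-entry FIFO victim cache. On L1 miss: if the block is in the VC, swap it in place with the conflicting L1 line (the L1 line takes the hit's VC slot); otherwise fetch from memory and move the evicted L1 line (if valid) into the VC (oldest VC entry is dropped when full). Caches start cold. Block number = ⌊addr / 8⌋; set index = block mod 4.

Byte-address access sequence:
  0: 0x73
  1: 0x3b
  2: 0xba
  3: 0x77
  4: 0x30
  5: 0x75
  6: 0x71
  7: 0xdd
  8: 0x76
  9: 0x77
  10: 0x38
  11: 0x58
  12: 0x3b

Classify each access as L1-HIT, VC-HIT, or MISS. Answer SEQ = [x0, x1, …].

  [0] addr=0x73 blk=14 s=2: MISS | VC []
  [1] addr=0x3b blk=7 s=3: MISS | VC []
  [2] addr=0xba blk=23 s=3: MISS | VC [7]
  [3] addr=0x77 blk=14 s=2: L1-HIT | VC [7]
  [4] addr=0x30 blk=6 s=2: MISS | VC [7, 14]
  [5] addr=0x75 blk=14 s=2: VC-HIT | VC [7, 6]
  [6] addr=0x71 blk=14 s=2: L1-HIT | VC [7, 6]
  [7] addr=0xdd blk=27 s=3: MISS | VC [7, 6, 23]
  [8] addr=0x76 blk=14 s=2: L1-HIT | VC [7, 6, 23]
  [9] addr=0x77 blk=14 s=2: L1-HIT | VC [7, 6, 23]
  [10] addr=0x38 blk=7 s=3: VC-HIT | VC [27, 6, 23]
  [11] addr=0x58 blk=11 s=3: MISS | VC [27, 6, 23, 7]
  [12] addr=0x3b blk=7 s=3: VC-HIT | VC [27, 6, 23, 11]

SEQ = [MISS, MISS, MISS, L1-HIT, MISS, VC-HIT, L1-HIT, MISS, L1-HIT, L1-HIT, VC-HIT, MISS, VC-HIT]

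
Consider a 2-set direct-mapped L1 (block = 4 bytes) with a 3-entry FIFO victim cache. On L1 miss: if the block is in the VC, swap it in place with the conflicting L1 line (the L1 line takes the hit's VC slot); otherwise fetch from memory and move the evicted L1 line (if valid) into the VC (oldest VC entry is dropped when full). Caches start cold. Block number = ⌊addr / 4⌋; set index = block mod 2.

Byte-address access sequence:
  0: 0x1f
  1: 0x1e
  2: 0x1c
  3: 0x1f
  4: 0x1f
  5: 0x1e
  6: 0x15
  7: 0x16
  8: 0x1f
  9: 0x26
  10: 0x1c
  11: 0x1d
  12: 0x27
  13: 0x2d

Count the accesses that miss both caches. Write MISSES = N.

#0 0x1f→b7/s1 MISS; vc=[]
#1 0x1e→b7/s1 L1-HIT; vc=[]
#2 0x1c→b7/s1 L1-HIT; vc=[]
#3 0x1f→b7/s1 L1-HIT; vc=[]
#4 0x1f→b7/s1 L1-HIT; vc=[]
#5 0x1e→b7/s1 L1-HIT; vc=[]
#6 0x15→b5/s1 MISS; vc=[7]
#7 0x16→b5/s1 L1-HIT; vc=[7]
#8 0x1f→b7/s1 VC-HIT; vc=[5]
#9 0x26→b9/s1 MISS; vc=[5,7]
#10 0x1c→b7/s1 VC-HIT; vc=[5,9]
#11 0x1d→b7/s1 L1-HIT; vc=[5,9]
#12 0x27→b9/s1 VC-HIT; vc=[5,7]
#13 0x2d→b11/s1 MISS; vc=[5,7,9]

MISSES = 4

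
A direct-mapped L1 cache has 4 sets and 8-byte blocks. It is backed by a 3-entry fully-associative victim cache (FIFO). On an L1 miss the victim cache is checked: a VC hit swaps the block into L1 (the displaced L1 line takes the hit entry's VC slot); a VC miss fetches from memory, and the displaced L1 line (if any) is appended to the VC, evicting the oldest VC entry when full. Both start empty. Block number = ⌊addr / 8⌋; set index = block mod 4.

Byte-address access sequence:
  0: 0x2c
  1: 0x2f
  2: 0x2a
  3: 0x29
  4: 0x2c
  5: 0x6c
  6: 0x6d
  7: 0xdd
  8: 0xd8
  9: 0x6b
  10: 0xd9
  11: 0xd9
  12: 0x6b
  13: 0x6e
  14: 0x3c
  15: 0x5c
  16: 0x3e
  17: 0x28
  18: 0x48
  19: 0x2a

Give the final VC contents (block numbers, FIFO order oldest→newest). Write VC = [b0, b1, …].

VC = [27, 11, 9]

#0 0x2c→b5/s1 MISS; vc=[]
#1 0x2f→b5/s1 L1-HIT; vc=[]
#2 0x2a→b5/s1 L1-HIT; vc=[]
#3 0x29→b5/s1 L1-HIT; vc=[]
#4 0x2c→b5/s1 L1-HIT; vc=[]
#5 0x6c→b13/s1 MISS; vc=[5]
#6 0x6d→b13/s1 L1-HIT; vc=[5]
#7 0xdd→b27/s3 MISS; vc=[5]
#8 0xd8→b27/s3 L1-HIT; vc=[5]
#9 0x6b→b13/s1 L1-HIT; vc=[5]
#10 0xd9→b27/s3 L1-HIT; vc=[5]
#11 0xd9→b27/s3 L1-HIT; vc=[5]
#12 0x6b→b13/s1 L1-HIT; vc=[5]
#13 0x6e→b13/s1 L1-HIT; vc=[5]
#14 0x3c→b7/s3 MISS; vc=[5,27]
#15 0x5c→b11/s3 MISS; vc=[5,27,7]
#16 0x3e→b7/s3 VC-HIT; vc=[5,27,11]
#17 0x28→b5/s1 VC-HIT; vc=[13,27,11]
#18 0x48→b9/s1 MISS; vc=[27,11,5]
#19 0x2a→b5/s1 VC-HIT; vc=[27,11,9]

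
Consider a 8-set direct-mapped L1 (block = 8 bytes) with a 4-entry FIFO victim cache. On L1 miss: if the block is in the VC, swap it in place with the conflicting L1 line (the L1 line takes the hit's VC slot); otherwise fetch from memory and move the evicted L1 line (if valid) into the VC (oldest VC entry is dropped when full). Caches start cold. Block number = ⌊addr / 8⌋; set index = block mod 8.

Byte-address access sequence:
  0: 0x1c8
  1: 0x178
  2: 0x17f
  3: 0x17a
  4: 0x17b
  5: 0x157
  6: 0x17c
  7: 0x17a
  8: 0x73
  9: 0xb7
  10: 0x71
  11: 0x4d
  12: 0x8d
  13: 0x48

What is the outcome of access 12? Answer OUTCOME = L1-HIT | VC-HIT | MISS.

OUTCOME = MISS

0: 0x1c8 (blk 57, set 1) → MISS  vc=[]
1: 0x178 (blk 47, set 7) → MISS  vc=[]
2: 0x17f (blk 47, set 7) → L1-HIT  vc=[]
3: 0x17a (blk 47, set 7) → L1-HIT  vc=[]
4: 0x17b (blk 47, set 7) → L1-HIT  vc=[]
5: 0x157 (blk 42, set 2) → MISS  vc=[]
6: 0x17c (blk 47, set 7) → L1-HIT  vc=[]
7: 0x17a (blk 47, set 7) → L1-HIT  vc=[]
8: 0x73 (blk 14, set 6) → MISS  vc=[]
9: 0xb7 (blk 22, set 6) → MISS  vc=[14]
10: 0x71 (blk 14, set 6) → VC-HIT  vc=[22]
11: 0x4d (blk 9, set 1) → MISS  vc=[22, 57]
12: 0x8d (blk 17, set 1) → MISS  vc=[22, 57, 9]
13: 0x48 (blk 9, set 1) → VC-HIT  vc=[22, 57, 17]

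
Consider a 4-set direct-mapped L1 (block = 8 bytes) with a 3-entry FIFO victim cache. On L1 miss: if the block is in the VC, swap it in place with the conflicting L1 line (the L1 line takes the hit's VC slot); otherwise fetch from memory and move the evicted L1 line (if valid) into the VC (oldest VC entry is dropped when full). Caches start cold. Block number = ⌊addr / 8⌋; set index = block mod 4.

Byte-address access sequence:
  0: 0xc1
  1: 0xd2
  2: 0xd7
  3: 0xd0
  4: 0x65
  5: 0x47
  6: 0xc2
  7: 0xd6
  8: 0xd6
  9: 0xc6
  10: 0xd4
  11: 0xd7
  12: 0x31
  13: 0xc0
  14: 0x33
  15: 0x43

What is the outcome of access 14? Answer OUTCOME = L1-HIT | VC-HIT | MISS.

  [0] addr=0xc1 blk=24 s=0: MISS | VC []
  [1] addr=0xd2 blk=26 s=2: MISS | VC []
  [2] addr=0xd7 blk=26 s=2: L1-HIT | VC []
  [3] addr=0xd0 blk=26 s=2: L1-HIT | VC []
  [4] addr=0x65 blk=12 s=0: MISS | VC [24]
  [5] addr=0x47 blk=8 s=0: MISS | VC [24, 12]
  [6] addr=0xc2 blk=24 s=0: VC-HIT | VC [8, 12]
  [7] addr=0xd6 blk=26 s=2: L1-HIT | VC [8, 12]
  [8] addr=0xd6 blk=26 s=2: L1-HIT | VC [8, 12]
  [9] addr=0xc6 blk=24 s=0: L1-HIT | VC [8, 12]
  [10] addr=0xd4 blk=26 s=2: L1-HIT | VC [8, 12]
  [11] addr=0xd7 blk=26 s=2: L1-HIT | VC [8, 12]
  [12] addr=0x31 blk=6 s=2: MISS | VC [8, 12, 26]
  [13] addr=0xc0 blk=24 s=0: L1-HIT | VC [8, 12, 26]
  [14] addr=0x33 blk=6 s=2: L1-HIT | VC [8, 12, 26]
  [15] addr=0x43 blk=8 s=0: VC-HIT | VC [24, 12, 26]

OUTCOME = L1-HIT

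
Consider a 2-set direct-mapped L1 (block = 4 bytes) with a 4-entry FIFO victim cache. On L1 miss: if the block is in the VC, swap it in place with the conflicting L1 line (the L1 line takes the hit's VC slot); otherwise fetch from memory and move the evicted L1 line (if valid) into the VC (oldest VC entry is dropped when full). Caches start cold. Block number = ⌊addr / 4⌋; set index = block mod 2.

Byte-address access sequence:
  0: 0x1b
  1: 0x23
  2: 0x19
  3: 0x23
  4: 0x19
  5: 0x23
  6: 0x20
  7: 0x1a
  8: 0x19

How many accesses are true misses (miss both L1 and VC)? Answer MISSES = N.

  [0] addr=0x1b blk=6 s=0: MISS | VC []
  [1] addr=0x23 blk=8 s=0: MISS | VC [6]
  [2] addr=0x19 blk=6 s=0: VC-HIT | VC [8]
  [3] addr=0x23 blk=8 s=0: VC-HIT | VC [6]
  [4] addr=0x19 blk=6 s=0: VC-HIT | VC [8]
  [5] addr=0x23 blk=8 s=0: VC-HIT | VC [6]
  [6] addr=0x20 blk=8 s=0: L1-HIT | VC [6]
  [7] addr=0x1a blk=6 s=0: VC-HIT | VC [8]
  [8] addr=0x19 blk=6 s=0: L1-HIT | VC [8]

MISSES = 2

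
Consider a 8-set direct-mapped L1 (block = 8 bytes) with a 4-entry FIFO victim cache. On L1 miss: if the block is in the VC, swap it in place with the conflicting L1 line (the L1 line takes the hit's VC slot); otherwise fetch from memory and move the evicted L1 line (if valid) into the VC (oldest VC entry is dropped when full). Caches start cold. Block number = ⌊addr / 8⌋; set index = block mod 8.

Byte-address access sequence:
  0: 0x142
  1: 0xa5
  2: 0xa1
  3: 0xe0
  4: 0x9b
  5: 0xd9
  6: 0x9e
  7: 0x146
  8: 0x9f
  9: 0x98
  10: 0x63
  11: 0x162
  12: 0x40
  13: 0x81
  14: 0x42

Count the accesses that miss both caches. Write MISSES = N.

0: 0x142 (blk 40, set 0) → MISS  vc=[]
1: 0xa5 (blk 20, set 4) → MISS  vc=[]
2: 0xa1 (blk 20, set 4) → L1-HIT  vc=[]
3: 0xe0 (blk 28, set 4) → MISS  vc=[20]
4: 0x9b (blk 19, set 3) → MISS  vc=[20]
5: 0xd9 (blk 27, set 3) → MISS  vc=[20, 19]
6: 0x9e (blk 19, set 3) → VC-HIT  vc=[20, 27]
7: 0x146 (blk 40, set 0) → L1-HIT  vc=[20, 27]
8: 0x9f (blk 19, set 3) → L1-HIT  vc=[20, 27]
9: 0x98 (blk 19, set 3) → L1-HIT  vc=[20, 27]
10: 0x63 (blk 12, set 4) → MISS  vc=[20, 27, 28]
11: 0x162 (blk 44, set 4) → MISS  vc=[20, 27, 28, 12]
12: 0x40 (blk 8, set 0) → MISS  vc=[27, 28, 12, 40]
13: 0x81 (blk 16, set 0) → MISS  vc=[28, 12, 40, 8]
14: 0x42 (blk 8, set 0) → VC-HIT  vc=[28, 12, 40, 16]

MISSES = 9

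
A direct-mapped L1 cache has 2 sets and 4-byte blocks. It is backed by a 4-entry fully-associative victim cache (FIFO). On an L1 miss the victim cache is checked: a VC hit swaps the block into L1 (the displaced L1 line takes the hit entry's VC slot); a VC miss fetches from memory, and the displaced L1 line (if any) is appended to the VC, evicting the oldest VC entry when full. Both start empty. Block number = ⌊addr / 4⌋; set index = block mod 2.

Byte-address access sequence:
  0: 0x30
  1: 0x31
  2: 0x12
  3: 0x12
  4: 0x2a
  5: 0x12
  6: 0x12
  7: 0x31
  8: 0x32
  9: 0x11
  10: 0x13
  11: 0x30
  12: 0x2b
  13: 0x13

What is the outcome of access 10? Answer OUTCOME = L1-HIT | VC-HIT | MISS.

OUTCOME = L1-HIT

0: 0x30 (blk 12, set 0) → MISS  vc=[]
1: 0x31 (blk 12, set 0) → L1-HIT  vc=[]
2: 0x12 (blk 4, set 0) → MISS  vc=[12]
3: 0x12 (blk 4, set 0) → L1-HIT  vc=[12]
4: 0x2a (blk 10, set 0) → MISS  vc=[12, 4]
5: 0x12 (blk 4, set 0) → VC-HIT  vc=[12, 10]
6: 0x12 (blk 4, set 0) → L1-HIT  vc=[12, 10]
7: 0x31 (blk 12, set 0) → VC-HIT  vc=[4, 10]
8: 0x32 (blk 12, set 0) → L1-HIT  vc=[4, 10]
9: 0x11 (blk 4, set 0) → VC-HIT  vc=[12, 10]
10: 0x13 (blk 4, set 0) → L1-HIT  vc=[12, 10]
11: 0x30 (blk 12, set 0) → VC-HIT  vc=[4, 10]
12: 0x2b (blk 10, set 0) → VC-HIT  vc=[4, 12]
13: 0x13 (blk 4, set 0) → VC-HIT  vc=[10, 12]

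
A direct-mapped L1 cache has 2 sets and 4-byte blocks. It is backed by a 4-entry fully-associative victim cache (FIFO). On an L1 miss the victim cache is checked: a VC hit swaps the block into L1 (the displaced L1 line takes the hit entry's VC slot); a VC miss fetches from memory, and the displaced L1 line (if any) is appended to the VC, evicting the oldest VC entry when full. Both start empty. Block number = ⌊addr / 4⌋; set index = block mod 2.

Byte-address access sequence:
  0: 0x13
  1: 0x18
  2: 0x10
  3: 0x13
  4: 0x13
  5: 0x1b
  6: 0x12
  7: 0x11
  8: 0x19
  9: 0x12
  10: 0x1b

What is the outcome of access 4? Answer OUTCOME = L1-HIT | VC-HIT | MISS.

0: 0x13 (blk 4, set 0) → MISS  vc=[]
1: 0x18 (blk 6, set 0) → MISS  vc=[4]
2: 0x10 (blk 4, set 0) → VC-HIT  vc=[6]
3: 0x13 (blk 4, set 0) → L1-HIT  vc=[6]
4: 0x13 (blk 4, set 0) → L1-HIT  vc=[6]
5: 0x1b (blk 6, set 0) → VC-HIT  vc=[4]
6: 0x12 (blk 4, set 0) → VC-HIT  vc=[6]
7: 0x11 (blk 4, set 0) → L1-HIT  vc=[6]
8: 0x19 (blk 6, set 0) → VC-HIT  vc=[4]
9: 0x12 (blk 4, set 0) → VC-HIT  vc=[6]
10: 0x1b (blk 6, set 0) → VC-HIT  vc=[4]

OUTCOME = L1-HIT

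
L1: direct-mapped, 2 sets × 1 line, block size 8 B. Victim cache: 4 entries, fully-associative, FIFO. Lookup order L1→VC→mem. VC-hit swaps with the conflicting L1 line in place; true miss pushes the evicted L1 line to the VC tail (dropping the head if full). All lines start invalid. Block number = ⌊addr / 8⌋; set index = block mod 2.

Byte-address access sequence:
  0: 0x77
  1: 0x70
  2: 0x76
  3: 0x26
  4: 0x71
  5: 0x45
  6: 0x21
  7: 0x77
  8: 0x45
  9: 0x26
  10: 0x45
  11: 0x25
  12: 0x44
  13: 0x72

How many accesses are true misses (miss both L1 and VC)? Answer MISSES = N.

MISSES = 3

#0 0x77→b14/s0 MISS; vc=[]
#1 0x70→b14/s0 L1-HIT; vc=[]
#2 0x76→b14/s0 L1-HIT; vc=[]
#3 0x26→b4/s0 MISS; vc=[14]
#4 0x71→b14/s0 VC-HIT; vc=[4]
#5 0x45→b8/s0 MISS; vc=[4,14]
#6 0x21→b4/s0 VC-HIT; vc=[8,14]
#7 0x77→b14/s0 VC-HIT; vc=[8,4]
#8 0x45→b8/s0 VC-HIT; vc=[14,4]
#9 0x26→b4/s0 VC-HIT; vc=[14,8]
#10 0x45→b8/s0 VC-HIT; vc=[14,4]
#11 0x25→b4/s0 VC-HIT; vc=[14,8]
#12 0x44→b8/s0 VC-HIT; vc=[14,4]
#13 0x72→b14/s0 VC-HIT; vc=[8,4]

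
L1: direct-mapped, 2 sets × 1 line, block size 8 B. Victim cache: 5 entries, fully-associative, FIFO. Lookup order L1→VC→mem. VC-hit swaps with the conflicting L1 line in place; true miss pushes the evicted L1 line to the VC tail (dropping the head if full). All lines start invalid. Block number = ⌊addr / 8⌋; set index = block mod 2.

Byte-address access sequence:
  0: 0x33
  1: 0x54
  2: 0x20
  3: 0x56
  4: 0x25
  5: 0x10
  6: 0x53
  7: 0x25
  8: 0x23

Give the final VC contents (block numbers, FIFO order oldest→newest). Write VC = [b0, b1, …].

  [0] addr=0x33 blk=6 s=0: MISS | VC []
  [1] addr=0x54 blk=10 s=0: MISS | VC [6]
  [2] addr=0x20 blk=4 s=0: MISS | VC [6, 10]
  [3] addr=0x56 blk=10 s=0: VC-HIT | VC [6, 4]
  [4] addr=0x25 blk=4 s=0: VC-HIT | VC [6, 10]
  [5] addr=0x10 blk=2 s=0: MISS | VC [6, 10, 4]
  [6] addr=0x53 blk=10 s=0: VC-HIT | VC [6, 2, 4]
  [7] addr=0x25 blk=4 s=0: VC-HIT | VC [6, 2, 10]
  [8] addr=0x23 blk=4 s=0: L1-HIT | VC [6, 2, 10]

VC = [6, 2, 10]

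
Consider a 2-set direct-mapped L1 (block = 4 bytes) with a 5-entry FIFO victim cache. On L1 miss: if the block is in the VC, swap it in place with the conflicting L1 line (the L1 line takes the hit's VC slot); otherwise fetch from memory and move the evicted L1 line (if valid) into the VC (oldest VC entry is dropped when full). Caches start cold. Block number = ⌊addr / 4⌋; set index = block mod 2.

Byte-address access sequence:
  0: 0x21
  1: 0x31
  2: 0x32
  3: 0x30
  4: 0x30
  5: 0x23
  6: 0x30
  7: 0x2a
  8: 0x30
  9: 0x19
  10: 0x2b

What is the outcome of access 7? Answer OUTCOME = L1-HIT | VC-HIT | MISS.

#0 0x21→b8/s0 MISS; vc=[]
#1 0x31→b12/s0 MISS; vc=[8]
#2 0x32→b12/s0 L1-HIT; vc=[8]
#3 0x30→b12/s0 L1-HIT; vc=[8]
#4 0x30→b12/s0 L1-HIT; vc=[8]
#5 0x23→b8/s0 VC-HIT; vc=[12]
#6 0x30→b12/s0 VC-HIT; vc=[8]
#7 0x2a→b10/s0 MISS; vc=[8,12]
#8 0x30→b12/s0 VC-HIT; vc=[8,10]
#9 0x19→b6/s0 MISS; vc=[8,10,12]
#10 0x2b→b10/s0 VC-HIT; vc=[8,6,12]

OUTCOME = MISS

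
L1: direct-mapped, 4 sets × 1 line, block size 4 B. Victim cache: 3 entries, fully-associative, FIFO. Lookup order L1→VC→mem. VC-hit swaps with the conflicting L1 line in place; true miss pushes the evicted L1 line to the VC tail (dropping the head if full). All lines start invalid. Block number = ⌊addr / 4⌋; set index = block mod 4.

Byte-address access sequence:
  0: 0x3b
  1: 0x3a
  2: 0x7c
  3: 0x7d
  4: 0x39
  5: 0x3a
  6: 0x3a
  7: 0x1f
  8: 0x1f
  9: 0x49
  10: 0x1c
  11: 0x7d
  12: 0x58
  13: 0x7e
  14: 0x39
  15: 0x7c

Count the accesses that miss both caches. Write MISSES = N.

MISSES = 5

  [0] addr=0x3b blk=14 s=2: MISS | VC []
  [1] addr=0x3a blk=14 s=2: L1-HIT | VC []
  [2] addr=0x7c blk=31 s=3: MISS | VC []
  [3] addr=0x7d blk=31 s=3: L1-HIT | VC []
  [4] addr=0x39 blk=14 s=2: L1-HIT | VC []
  [5] addr=0x3a blk=14 s=2: L1-HIT | VC []
  [6] addr=0x3a blk=14 s=2: L1-HIT | VC []
  [7] addr=0x1f blk=7 s=3: MISS | VC [31]
  [8] addr=0x1f blk=7 s=3: L1-HIT | VC [31]
  [9] addr=0x49 blk=18 s=2: MISS | VC [31, 14]
  [10] addr=0x1c blk=7 s=3: L1-HIT | VC [31, 14]
  [11] addr=0x7d blk=31 s=3: VC-HIT | VC [7, 14]
  [12] addr=0x58 blk=22 s=2: MISS | VC [7, 14, 18]
  [13] addr=0x7e blk=31 s=3: L1-HIT | VC [7, 14, 18]
  [14] addr=0x39 blk=14 s=2: VC-HIT | VC [7, 22, 18]
  [15] addr=0x7c blk=31 s=3: L1-HIT | VC [7, 22, 18]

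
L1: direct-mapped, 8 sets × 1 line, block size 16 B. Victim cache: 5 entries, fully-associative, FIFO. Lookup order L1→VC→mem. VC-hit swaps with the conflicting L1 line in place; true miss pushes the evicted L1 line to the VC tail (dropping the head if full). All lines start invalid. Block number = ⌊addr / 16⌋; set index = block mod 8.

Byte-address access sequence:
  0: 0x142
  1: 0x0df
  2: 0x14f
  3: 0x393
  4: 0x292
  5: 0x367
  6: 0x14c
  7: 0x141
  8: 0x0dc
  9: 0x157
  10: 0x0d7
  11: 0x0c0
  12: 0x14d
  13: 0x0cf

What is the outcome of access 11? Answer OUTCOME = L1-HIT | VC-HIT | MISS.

0: 0x142 (blk 20, set 4) → MISS  vc=[]
1: 0xdf (blk 13, set 5) → MISS  vc=[]
2: 0x14f (blk 20, set 4) → L1-HIT  vc=[]
3: 0x393 (blk 57, set 1) → MISS  vc=[]
4: 0x292 (blk 41, set 1) → MISS  vc=[57]
5: 0x367 (blk 54, set 6) → MISS  vc=[57]
6: 0x14c (blk 20, set 4) → L1-HIT  vc=[57]
7: 0x141 (blk 20, set 4) → L1-HIT  vc=[57]
8: 0xdc (blk 13, set 5) → L1-HIT  vc=[57]
9: 0x157 (blk 21, set 5) → MISS  vc=[57, 13]
10: 0xd7 (blk 13, set 5) → VC-HIT  vc=[57, 21]
11: 0xc0 (blk 12, set 4) → MISS  vc=[57, 21, 20]
12: 0x14d (blk 20, set 4) → VC-HIT  vc=[57, 21, 12]
13: 0xcf (blk 12, set 4) → VC-HIT  vc=[57, 21, 20]

OUTCOME = MISS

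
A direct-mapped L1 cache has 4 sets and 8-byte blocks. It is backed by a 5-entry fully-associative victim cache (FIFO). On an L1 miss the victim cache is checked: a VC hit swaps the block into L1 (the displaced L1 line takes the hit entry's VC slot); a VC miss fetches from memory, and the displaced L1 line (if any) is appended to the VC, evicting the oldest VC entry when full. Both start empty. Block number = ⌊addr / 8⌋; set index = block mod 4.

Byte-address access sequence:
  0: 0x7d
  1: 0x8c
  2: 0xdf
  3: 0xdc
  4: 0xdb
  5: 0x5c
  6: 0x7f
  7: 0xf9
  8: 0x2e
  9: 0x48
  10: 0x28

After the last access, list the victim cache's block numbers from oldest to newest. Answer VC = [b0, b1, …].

VC = [11, 27, 15, 17, 9]

  [0] addr=0x7d blk=15 s=3: MISS | VC []
  [1] addr=0x8c blk=17 s=1: MISS | VC []
  [2] addr=0xdf blk=27 s=3: MISS | VC [15]
  [3] addr=0xdc blk=27 s=3: L1-HIT | VC [15]
  [4] addr=0xdb blk=27 s=3: L1-HIT | VC [15]
  [5] addr=0x5c blk=11 s=3: MISS | VC [15, 27]
  [6] addr=0x7f blk=15 s=3: VC-HIT | VC [11, 27]
  [7] addr=0xf9 blk=31 s=3: MISS | VC [11, 27, 15]
  [8] addr=0x2e blk=5 s=1: MISS | VC [11, 27, 15, 17]
  [9] addr=0x48 blk=9 s=1: MISS | VC [11, 27, 15, 17, 5]
  [10] addr=0x28 blk=5 s=1: VC-HIT | VC [11, 27, 15, 17, 9]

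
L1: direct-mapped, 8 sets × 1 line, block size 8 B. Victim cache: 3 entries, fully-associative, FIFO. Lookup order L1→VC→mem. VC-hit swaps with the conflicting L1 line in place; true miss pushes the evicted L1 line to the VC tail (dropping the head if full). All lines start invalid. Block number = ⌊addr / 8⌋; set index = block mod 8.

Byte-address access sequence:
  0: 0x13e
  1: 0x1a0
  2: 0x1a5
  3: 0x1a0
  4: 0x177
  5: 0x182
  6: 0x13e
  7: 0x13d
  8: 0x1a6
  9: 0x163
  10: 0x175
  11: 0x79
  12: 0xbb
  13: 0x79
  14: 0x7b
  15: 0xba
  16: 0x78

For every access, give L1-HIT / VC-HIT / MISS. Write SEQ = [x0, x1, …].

SEQ = [MISS, MISS, L1-HIT, L1-HIT, MISS, MISS, L1-HIT, L1-HIT, L1-HIT, MISS, L1-HIT, MISS, MISS, VC-HIT, L1-HIT, VC-HIT, VC-HIT]

0: 0x13e (blk 39, set 7) → MISS  vc=[]
1: 0x1a0 (blk 52, set 4) → MISS  vc=[]
2: 0x1a5 (blk 52, set 4) → L1-HIT  vc=[]
3: 0x1a0 (blk 52, set 4) → L1-HIT  vc=[]
4: 0x177 (blk 46, set 6) → MISS  vc=[]
5: 0x182 (blk 48, set 0) → MISS  vc=[]
6: 0x13e (blk 39, set 7) → L1-HIT  vc=[]
7: 0x13d (blk 39, set 7) → L1-HIT  vc=[]
8: 0x1a6 (blk 52, set 4) → L1-HIT  vc=[]
9: 0x163 (blk 44, set 4) → MISS  vc=[52]
10: 0x175 (blk 46, set 6) → L1-HIT  vc=[52]
11: 0x79 (blk 15, set 7) → MISS  vc=[52, 39]
12: 0xbb (blk 23, set 7) → MISS  vc=[52, 39, 15]
13: 0x79 (blk 15, set 7) → VC-HIT  vc=[52, 39, 23]
14: 0x7b (blk 15, set 7) → L1-HIT  vc=[52, 39, 23]
15: 0xba (blk 23, set 7) → VC-HIT  vc=[52, 39, 15]
16: 0x78 (blk 15, set 7) → VC-HIT  vc=[52, 39, 23]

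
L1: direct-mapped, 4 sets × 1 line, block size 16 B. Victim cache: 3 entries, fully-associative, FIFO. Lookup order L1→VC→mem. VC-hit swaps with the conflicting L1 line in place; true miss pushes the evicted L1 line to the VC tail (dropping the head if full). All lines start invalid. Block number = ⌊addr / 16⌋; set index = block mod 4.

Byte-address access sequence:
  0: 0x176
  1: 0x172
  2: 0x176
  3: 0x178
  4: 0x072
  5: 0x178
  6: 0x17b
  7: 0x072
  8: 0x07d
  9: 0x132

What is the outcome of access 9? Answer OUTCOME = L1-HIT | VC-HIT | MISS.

OUTCOME = MISS

0: 0x176 (blk 23, set 3) → MISS  vc=[]
1: 0x172 (blk 23, set 3) → L1-HIT  vc=[]
2: 0x176 (blk 23, set 3) → L1-HIT  vc=[]
3: 0x178 (blk 23, set 3) → L1-HIT  vc=[]
4: 0x72 (blk 7, set 3) → MISS  vc=[23]
5: 0x178 (blk 23, set 3) → VC-HIT  vc=[7]
6: 0x17b (blk 23, set 3) → L1-HIT  vc=[7]
7: 0x72 (blk 7, set 3) → VC-HIT  vc=[23]
8: 0x7d (blk 7, set 3) → L1-HIT  vc=[23]
9: 0x132 (blk 19, set 3) → MISS  vc=[23, 7]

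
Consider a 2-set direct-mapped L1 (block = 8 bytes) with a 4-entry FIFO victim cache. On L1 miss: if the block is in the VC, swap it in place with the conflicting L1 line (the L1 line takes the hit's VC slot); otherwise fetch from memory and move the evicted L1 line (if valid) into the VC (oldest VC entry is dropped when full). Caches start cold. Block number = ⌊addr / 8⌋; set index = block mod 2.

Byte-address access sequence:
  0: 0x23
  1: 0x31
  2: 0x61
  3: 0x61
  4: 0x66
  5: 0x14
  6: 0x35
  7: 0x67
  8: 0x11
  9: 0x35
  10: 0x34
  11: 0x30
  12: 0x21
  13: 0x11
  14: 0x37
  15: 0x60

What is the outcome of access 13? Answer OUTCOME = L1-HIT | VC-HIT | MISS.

OUTCOME = VC-HIT

  [0] addr=0x23 blk=4 s=0: MISS | VC []
  [1] addr=0x31 blk=6 s=0: MISS | VC [4]
  [2] addr=0x61 blk=12 s=0: MISS | VC [4, 6]
  [3] addr=0x61 blk=12 s=0: L1-HIT | VC [4, 6]
  [4] addr=0x66 blk=12 s=0: L1-HIT | VC [4, 6]
  [5] addr=0x14 blk=2 s=0: MISS | VC [4, 6, 12]
  [6] addr=0x35 blk=6 s=0: VC-HIT | VC [4, 2, 12]
  [7] addr=0x67 blk=12 s=0: VC-HIT | VC [4, 2, 6]
  [8] addr=0x11 blk=2 s=0: VC-HIT | VC [4, 12, 6]
  [9] addr=0x35 blk=6 s=0: VC-HIT | VC [4, 12, 2]
  [10] addr=0x34 blk=6 s=0: L1-HIT | VC [4, 12, 2]
  [11] addr=0x30 blk=6 s=0: L1-HIT | VC [4, 12, 2]
  [12] addr=0x21 blk=4 s=0: VC-HIT | VC [6, 12, 2]
  [13] addr=0x11 blk=2 s=0: VC-HIT | VC [6, 12, 4]
  [14] addr=0x37 blk=6 s=0: VC-HIT | VC [2, 12, 4]
  [15] addr=0x60 blk=12 s=0: VC-HIT | VC [2, 6, 4]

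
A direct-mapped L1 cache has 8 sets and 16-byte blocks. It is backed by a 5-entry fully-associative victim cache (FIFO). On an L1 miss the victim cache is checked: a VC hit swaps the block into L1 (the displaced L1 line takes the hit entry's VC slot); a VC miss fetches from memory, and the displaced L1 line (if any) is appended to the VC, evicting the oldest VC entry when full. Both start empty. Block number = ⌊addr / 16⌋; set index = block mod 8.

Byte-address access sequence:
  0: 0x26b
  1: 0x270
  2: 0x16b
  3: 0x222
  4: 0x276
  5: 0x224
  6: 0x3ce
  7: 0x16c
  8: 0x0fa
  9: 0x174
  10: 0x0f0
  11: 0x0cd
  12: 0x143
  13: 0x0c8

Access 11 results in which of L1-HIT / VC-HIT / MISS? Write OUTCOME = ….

0: 0x26b (blk 38, set 6) → MISS  vc=[]
1: 0x270 (blk 39, set 7) → MISS  vc=[]
2: 0x16b (blk 22, set 6) → MISS  vc=[38]
3: 0x222 (blk 34, set 2) → MISS  vc=[38]
4: 0x276 (blk 39, set 7) → L1-HIT  vc=[38]
5: 0x224 (blk 34, set 2) → L1-HIT  vc=[38]
6: 0x3ce (blk 60, set 4) → MISS  vc=[38]
7: 0x16c (blk 22, set 6) → L1-HIT  vc=[38]
8: 0xfa (blk 15, set 7) → MISS  vc=[38, 39]
9: 0x174 (blk 23, set 7) → MISS  vc=[38, 39, 15]
10: 0xf0 (blk 15, set 7) → VC-HIT  vc=[38, 39, 23]
11: 0xcd (blk 12, set 4) → MISS  vc=[38, 39, 23, 60]
12: 0x143 (blk 20, set 4) → MISS  vc=[38, 39, 23, 60, 12]
13: 0xc8 (blk 12, set 4) → VC-HIT  vc=[38, 39, 23, 60, 20]

OUTCOME = MISS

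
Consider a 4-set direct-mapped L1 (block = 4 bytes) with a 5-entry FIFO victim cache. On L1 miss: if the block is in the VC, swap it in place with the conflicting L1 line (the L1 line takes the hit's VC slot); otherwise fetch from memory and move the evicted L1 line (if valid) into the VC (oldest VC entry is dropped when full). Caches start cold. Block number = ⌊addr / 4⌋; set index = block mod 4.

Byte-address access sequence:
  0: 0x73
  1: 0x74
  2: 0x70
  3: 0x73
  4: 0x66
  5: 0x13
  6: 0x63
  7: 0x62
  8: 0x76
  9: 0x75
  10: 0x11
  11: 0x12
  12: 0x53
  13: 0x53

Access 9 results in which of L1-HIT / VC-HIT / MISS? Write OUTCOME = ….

0: 0x73 (blk 28, set 0) → MISS  vc=[]
1: 0x74 (blk 29, set 1) → MISS  vc=[]
2: 0x70 (blk 28, set 0) → L1-HIT  vc=[]
3: 0x73 (blk 28, set 0) → L1-HIT  vc=[]
4: 0x66 (blk 25, set 1) → MISS  vc=[29]
5: 0x13 (blk 4, set 0) → MISS  vc=[29, 28]
6: 0x63 (blk 24, set 0) → MISS  vc=[29, 28, 4]
7: 0x62 (blk 24, set 0) → L1-HIT  vc=[29, 28, 4]
8: 0x76 (blk 29, set 1) → VC-HIT  vc=[25, 28, 4]
9: 0x75 (blk 29, set 1) → L1-HIT  vc=[25, 28, 4]
10: 0x11 (blk 4, set 0) → VC-HIT  vc=[25, 28, 24]
11: 0x12 (blk 4, set 0) → L1-HIT  vc=[25, 28, 24]
12: 0x53 (blk 20, set 0) → MISS  vc=[25, 28, 24, 4]
13: 0x53 (blk 20, set 0) → L1-HIT  vc=[25, 28, 24, 4]

OUTCOME = L1-HIT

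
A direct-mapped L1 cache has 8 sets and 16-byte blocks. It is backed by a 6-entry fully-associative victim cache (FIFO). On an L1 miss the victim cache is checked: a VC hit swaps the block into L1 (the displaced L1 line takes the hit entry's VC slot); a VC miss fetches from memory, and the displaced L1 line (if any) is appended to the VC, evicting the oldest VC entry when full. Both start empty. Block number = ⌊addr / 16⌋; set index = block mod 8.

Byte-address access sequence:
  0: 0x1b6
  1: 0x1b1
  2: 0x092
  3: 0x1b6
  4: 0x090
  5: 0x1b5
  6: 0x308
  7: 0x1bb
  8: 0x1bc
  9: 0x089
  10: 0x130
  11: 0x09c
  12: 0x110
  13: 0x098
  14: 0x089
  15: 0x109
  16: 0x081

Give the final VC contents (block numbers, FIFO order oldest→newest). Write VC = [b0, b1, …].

0: 0x1b6 (blk 27, set 3) → MISS  vc=[]
1: 0x1b1 (blk 27, set 3) → L1-HIT  vc=[]
2: 0x92 (blk 9, set 1) → MISS  vc=[]
3: 0x1b6 (blk 27, set 3) → L1-HIT  vc=[]
4: 0x90 (blk 9, set 1) → L1-HIT  vc=[]
5: 0x1b5 (blk 27, set 3) → L1-HIT  vc=[]
6: 0x308 (blk 48, set 0) → MISS  vc=[]
7: 0x1bb (blk 27, set 3) → L1-HIT  vc=[]
8: 0x1bc (blk 27, set 3) → L1-HIT  vc=[]
9: 0x89 (blk 8, set 0) → MISS  vc=[48]
10: 0x130 (blk 19, set 3) → MISS  vc=[48, 27]
11: 0x9c (blk 9, set 1) → L1-HIT  vc=[48, 27]
12: 0x110 (blk 17, set 1) → MISS  vc=[48, 27, 9]
13: 0x98 (blk 9, set 1) → VC-HIT  vc=[48, 27, 17]
14: 0x89 (blk 8, set 0) → L1-HIT  vc=[48, 27, 17]
15: 0x109 (blk 16, set 0) → MISS  vc=[48, 27, 17, 8]
16: 0x81 (blk 8, set 0) → VC-HIT  vc=[48, 27, 17, 16]

VC = [48, 27, 17, 16]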